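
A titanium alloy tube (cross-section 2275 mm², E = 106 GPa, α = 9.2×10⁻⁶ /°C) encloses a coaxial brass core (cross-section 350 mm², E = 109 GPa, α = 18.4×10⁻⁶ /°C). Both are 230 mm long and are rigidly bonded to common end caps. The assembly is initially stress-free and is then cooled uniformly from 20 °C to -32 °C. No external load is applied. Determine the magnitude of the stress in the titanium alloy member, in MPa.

σ ≈ 6.93 MPa (compressive)

The brass has the larger α, so on cooling it would change length more than the titanium alloy if both were free. The rigid plates force a common final length, so the brass is put into tension and the titanium alloy into compression, with equal and opposite forces P (no external load).
Equating the net (thermal + elastic) strains gives |α₁ − α₂|·ΔT = P·[1/(A₁E₁) + 1/(A₂E₂)].
|α₁ − α₂|·ΔT = 9.2×10⁻⁶ × 52 = 0.0004784.
1/(A₁E₁) + 1/(A₂E₂) = 1/(2275×106×10³) + 1/(350×109×10³) = 3.036×10⁻⁸ N⁻¹.
So P = 0.0004784 / 3.036×10⁻⁸ = 15.76 kN.
σ_{titanium alloy} = P/A₁ = 15760/2275 = 6.927 MPa, compressive.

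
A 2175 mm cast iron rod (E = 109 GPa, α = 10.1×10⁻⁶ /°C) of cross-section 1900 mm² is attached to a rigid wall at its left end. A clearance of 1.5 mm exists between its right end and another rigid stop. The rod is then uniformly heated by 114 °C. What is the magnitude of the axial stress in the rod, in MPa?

Unrestrained expansion: δ_free = αΔT L = 10.1×10⁻⁶ × 114 × 2175 = 2.504 mm.
After closing the 1.5 mm clearance, 2.504 − 1.5 = 1.004 mm of expansion remains to be suppressed by the wall.
Compatibility: PL/(AE) = 1.004 mm, so σ = P/A = E × (1.004/2175) = 50.33 MPa.

σ ≈ 50.3 MPa (compressive)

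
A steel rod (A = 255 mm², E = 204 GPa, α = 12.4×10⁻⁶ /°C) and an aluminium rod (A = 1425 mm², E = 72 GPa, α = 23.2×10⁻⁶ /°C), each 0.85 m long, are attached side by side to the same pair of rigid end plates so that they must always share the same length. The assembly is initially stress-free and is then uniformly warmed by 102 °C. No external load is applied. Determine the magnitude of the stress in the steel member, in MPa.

Both members must finish at the same length. With the larger α, the aluminium tends to over-expand; the plates restrain it, putting the aluminium in compression and the steel in tension. With no external load the two internal forces are equal and opposite, magnitude P.
Compatibility of the two members (thermal + elastic change equal): (α₁ − α₂)ΔT = P·[1/(A₁E₁) + 1/(A₂E₂)].
|α₁ − α₂|·ΔT = 10.8×10⁻⁶ × 102 = 0.001102.
1/(A₁E₁) + 1/(A₂E₂) = 1/(255×204×10³) + 1/(1425×72×10³) = 2.897×10⁻⁸ N⁻¹.
So P = 0.001102 / 2.897×10⁻⁸ = 38.03 kN.
σ_{steel} = P/A₁ = 38030/255 = 149.1 MPa, tensile.

σ ≈ 149 MPa (tensile)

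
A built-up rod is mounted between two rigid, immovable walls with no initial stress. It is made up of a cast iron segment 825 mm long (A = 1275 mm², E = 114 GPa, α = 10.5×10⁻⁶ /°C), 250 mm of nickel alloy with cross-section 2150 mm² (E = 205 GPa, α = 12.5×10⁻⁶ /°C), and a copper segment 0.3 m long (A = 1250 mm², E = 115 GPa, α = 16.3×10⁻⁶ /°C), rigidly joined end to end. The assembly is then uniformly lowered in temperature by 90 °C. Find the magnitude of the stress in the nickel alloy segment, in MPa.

If the supports were absent, the total length change would be Σ αᵢΔT Lᵢ = 10.5×10⁻⁶×90×825 + 12.5×10⁻⁶×90×250 + 16.3×10⁻⁶×90×300 = 1.501 mm.
The rigid supports impose zero overall length change; the single axial force P common to all segments must satisfy P Σ Lᵢ/(AᵢEᵢ) = δ_free.
The series flexibility is Σ Lᵢ/(AᵢEᵢ) = 825/(1275×114×10³) + 250/(2150×205×10³) + 300/(1250×115×10³) = 8.33×10⁻⁶ mm/N.
Hence P = δ_free / Σ(L/AE) = 1.501/8.33×10⁻⁶ = 180.2 kN (tensile).
σ_{nickel alloy} = P / A = 180200 / 2150 = 83.81 MPa.

σ ≈ 83.8 MPa (tensile)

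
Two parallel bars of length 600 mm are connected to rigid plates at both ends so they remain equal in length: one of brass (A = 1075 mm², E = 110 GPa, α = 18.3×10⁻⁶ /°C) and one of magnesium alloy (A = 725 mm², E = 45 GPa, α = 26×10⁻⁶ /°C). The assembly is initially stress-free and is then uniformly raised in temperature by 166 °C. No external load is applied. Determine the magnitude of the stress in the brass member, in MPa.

σ ≈ 30.4 MPa (tensile)

Equilibrium of a rigid end plate with no external load gives equal and opposite internal forces ±P in the two members. Since α_{magnesium alloy} > α_{brass}, heating drives the magnesium alloy into compression and the brass into tension.
Equating the net (thermal + elastic) strains gives |α₁ − α₂|·ΔT = P·[1/(A₁E₁) + 1/(A₂E₂)].
|α₁ − α₂|·ΔT = 7.7×10⁻⁶ × 166 = 0.001278.
1/(A₁E₁) + 1/(A₂E₂) = 1/(1075×110×10³) + 1/(725×45×10³) = 3.911×10⁻⁸ N⁻¹.
So P = 0.001278 / 3.911×10⁻⁸ = 32.68 kN.
σ_{brass} = P/A₁ = 32680/1075 = 30.4 MPa, tensile.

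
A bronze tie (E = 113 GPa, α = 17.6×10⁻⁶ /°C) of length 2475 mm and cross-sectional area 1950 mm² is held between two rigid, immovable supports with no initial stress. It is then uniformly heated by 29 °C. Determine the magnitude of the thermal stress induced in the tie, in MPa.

With length fixed, the mechanical strain must cancel the thermal strain αΔT = 17.6×10⁻⁶ × 29 = 510.4×10⁻⁶.
The stress required to suppress this strain is σ = Eε = 113×10³ × 510.4×10⁻⁶ = 57.68 MPa, compressive since the tie is trying to expand.

σ ≈ 57.7 MPa (compressive)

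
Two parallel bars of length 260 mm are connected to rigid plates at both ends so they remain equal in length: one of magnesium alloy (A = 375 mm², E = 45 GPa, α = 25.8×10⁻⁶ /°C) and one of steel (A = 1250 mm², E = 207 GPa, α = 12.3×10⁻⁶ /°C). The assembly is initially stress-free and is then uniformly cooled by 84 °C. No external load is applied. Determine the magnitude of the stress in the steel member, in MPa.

σ ≈ 14.4 MPa (compressive)

Both members must finish at the same length. With the larger α, the magnesium alloy tends to over-contract; the plates restrain it, putting the magnesium alloy in tension and the steel in compression. With no external load the two internal forces are equal and opposite, magnitude P.
Equating the net (thermal + elastic) strains gives |α₁ − α₂|·ΔT = P·[1/(A₁E₁) + 1/(A₂E₂)].
|α₁ − α₂|·ΔT = 13.5×10⁻⁶ × 84 = 0.001134.
1/(A₁E₁) + 1/(A₂E₂) = 1/(375×45×10³) + 1/(1250×207×10³) = 6.312×10⁻⁸ N⁻¹.
So P = 0.001134 / 6.312×10⁻⁸ = 17.96 kN.
σ_{steel} = P/A₂ = 17960/1250 = 14.37 MPa, compressive.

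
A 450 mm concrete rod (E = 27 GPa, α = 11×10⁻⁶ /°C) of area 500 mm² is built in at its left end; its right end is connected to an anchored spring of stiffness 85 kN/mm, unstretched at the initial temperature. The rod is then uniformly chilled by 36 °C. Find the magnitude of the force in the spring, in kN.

P ≈ 3.95 kN

If the spring were absent the rod would shorten by αΔT L = 11×10⁻⁶ × 36 × 450 = 0.1782 mm.
With a force P in the spring, the elastic change of the rod is PL/(AE) and that of the spring is P/k; compatibility requires their sum to equal δ_free.
So P = δ_free / [L/(AE) + 1/k] = 0.1782 / [ 450/(500×27×10³) + 1/(85×10³) ].
P = 0.1782 / 4.51×10⁻⁵ = 3951 N.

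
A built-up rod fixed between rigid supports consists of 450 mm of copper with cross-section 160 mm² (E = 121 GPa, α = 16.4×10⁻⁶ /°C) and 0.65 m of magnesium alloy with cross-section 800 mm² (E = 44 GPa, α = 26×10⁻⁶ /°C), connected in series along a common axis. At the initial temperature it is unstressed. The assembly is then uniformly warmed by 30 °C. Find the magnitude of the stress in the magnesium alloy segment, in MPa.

σ ≈ 21.8 MPa (compressive)

Free thermal expansion of the whole bar: Σ αᵢΔT Lᵢ = 16.4×10⁻⁶×30×450 + 26×10⁻⁶×30×650 = 0.7284 mm.
Since the ends are fixed, an axial force P builds up, equal in every segment, with P · Σ Lᵢ/(AᵢEᵢ) = δ_free.
Σ Lᵢ/(AᵢEᵢ) = 450/(160×121×10³) + 650/(800×44×10³) = 4.171×10⁻⁵ mm/N.
P = 0.7284 / 4.171×10⁻⁵ = 17460 N = 17.46 kN, compressive.
σ_{magnesium alloy} = P / A = 17460 / 800 = 21.83 MPa.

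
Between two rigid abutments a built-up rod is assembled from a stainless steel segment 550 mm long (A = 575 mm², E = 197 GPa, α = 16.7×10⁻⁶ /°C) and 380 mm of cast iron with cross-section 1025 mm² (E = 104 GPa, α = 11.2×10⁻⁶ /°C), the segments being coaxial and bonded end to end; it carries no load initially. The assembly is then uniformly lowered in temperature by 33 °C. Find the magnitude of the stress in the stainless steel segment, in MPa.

With the walls removed the bar would change length by δ_free = Σ αᵢΔT Lᵢ = 16.7×10⁻⁶×33×550 + 11.2×10⁻⁶×33×380 = 0.4436 mm.
The walls prevent any net length change, so an axial force P (same in every segment) develops. Compatibility: P · Σ Lᵢ/(AᵢEᵢ) = δ_free.
Σ Lᵢ/(AᵢEᵢ) = 550/(575×197×10³) + 380/(1025×104×10³) = 8.42×10⁻⁶ mm/N.
So P = 0.4436 / 8.42×10⁻⁶ = 52.68 kN, tensile.
σ_{stainless steel} = P / A = 52680 / 575 = 91.61 MPa.

σ ≈ 91.6 MPa (tensile)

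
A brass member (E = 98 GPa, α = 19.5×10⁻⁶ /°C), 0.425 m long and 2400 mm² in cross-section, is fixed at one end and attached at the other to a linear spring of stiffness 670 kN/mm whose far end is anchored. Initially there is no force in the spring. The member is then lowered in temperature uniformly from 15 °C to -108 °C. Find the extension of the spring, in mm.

δ ≈ 0.461 mm

Free thermal contraction: δ_free = αΔT L = 19.5×10⁻⁶ × 123 × 425 = 1.019 mm.
Let P be the tensile force in the spring. The member extends elastically by PL/(AE) and the spring stretches by P/k; together these equal δ_free.
P [ L/(AE) + 1/k ] = δ_free → P [ 425/(2400×98×10³) + 1/(670×10³) ] = 1.019.
P = 1.019 / 3.3×10⁻⁶ = 308900 N.
Spring extension = P/k = 308900/(670×10³) = 0.4611 mm.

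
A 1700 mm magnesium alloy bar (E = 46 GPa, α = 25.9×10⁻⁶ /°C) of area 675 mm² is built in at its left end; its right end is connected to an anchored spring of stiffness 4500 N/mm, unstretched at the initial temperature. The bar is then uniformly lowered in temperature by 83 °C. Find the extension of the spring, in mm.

δ ≈ 2.93 mm

Free thermal contraction: δ_free = αΔT L = 25.9×10⁻⁶ × 83 × 1700 = 3.654 mm.
Let P be the tensile force in the spring. The bar extends elastically by PL/(AE) and the spring stretches by P/k; together these equal δ_free.
So P = δ_free / [L/(AE) + 1/k] = 3.654 / [ 1700/(675×46×10³) + 1/(4500) ].
P = 3.654 / 0.000277 = 13190 N.
Spring extension = P/k = 13190/(4500) = 2.932 mm.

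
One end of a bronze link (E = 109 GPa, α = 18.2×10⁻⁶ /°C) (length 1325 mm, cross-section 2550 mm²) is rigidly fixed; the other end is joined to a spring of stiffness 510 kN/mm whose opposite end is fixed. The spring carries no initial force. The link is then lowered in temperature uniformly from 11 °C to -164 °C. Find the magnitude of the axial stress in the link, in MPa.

If the spring were absent the link would shorten by αΔT L = 18.2×10⁻⁶ × 175 × 1325 = 4.22 mm.
With a force P in the spring, the elastic change of the link is PL/(AE) and that of the spring is P/k; compatibility requires their sum to equal δ_free.
P [ L/(AE) + 1/k ] = δ_free → P [ 1325/(2550×109×10³) + 1/(510×10³) ] = 4.22.
P = 4.22 / 6.728×10⁻⁶ = 627300 N.
σ = P/A = 627300/2550 = 246 MPa.

σ ≈ 246 MPa (tensile)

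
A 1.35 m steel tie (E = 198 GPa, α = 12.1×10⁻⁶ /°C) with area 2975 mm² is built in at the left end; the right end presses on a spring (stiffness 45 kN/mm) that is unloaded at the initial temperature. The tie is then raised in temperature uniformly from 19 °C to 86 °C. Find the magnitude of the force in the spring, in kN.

P ≈ 44.6 kN

The unrestrained thermal change is αΔT L = 12.1×10⁻⁶ × 67 × 1350 = 1.094 mm.
With a force P in the spring, the elastic change of the tie is PL/(AE) and that of the spring is P/k; compatibility requires their sum to equal δ_free.
So P = δ_free / [L/(AE) + 1/k] = 1.094 / [ 1350/(2975×198×10³) + 1/(45×10³) ].
P = 1.094 / 2.451×10⁻⁵ = 44650 N.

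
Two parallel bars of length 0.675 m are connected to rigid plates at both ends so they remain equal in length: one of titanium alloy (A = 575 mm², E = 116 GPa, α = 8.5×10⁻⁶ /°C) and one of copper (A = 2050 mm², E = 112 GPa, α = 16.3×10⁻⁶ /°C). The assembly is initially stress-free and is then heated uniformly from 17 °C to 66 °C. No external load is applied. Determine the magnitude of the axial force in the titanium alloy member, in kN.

Equilibrium of a rigid end plate with no external load gives equal and opposite internal forces ±P in the two members. Since α_{copper} > α_{titanium alloy}, heating drives the copper into compression and the titanium alloy into tension.
Setting the final lengths equal and cancelling L: (α₁ − α₂)ΔT = P/(A₁E₁) + P/(A₂E₂).
|α₁ − α₂|·ΔT = 7.8×10⁻⁶ × 49 = 0.0003822.
1/(A₁E₁) + 1/(A₂E₂) = 1/(575×116×10³) + 1/(2050×112×10³) = 1.935×10⁻⁸ N⁻¹.
So P = 0.0003822 / 1.935×10⁻⁸ = 19.75 kN.

P ≈ 19.8 kN (tensile in the titanium alloy)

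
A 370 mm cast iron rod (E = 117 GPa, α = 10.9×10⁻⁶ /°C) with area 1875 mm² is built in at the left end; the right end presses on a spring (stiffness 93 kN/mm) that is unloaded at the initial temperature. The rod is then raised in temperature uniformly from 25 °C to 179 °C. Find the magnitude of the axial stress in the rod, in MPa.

Free thermal expansion: δ_free = αΔT L = 10.9×10⁻⁶ × 154 × 370 = 0.6211 mm.
Let P be the compressive force at the spring. The rod shortens elastically by PL/(AE) and the spring compresses by P/k; together these equal δ_free.
So P = δ_free / [L/(AE) + 1/k] = 0.6211 / [ 370/(1875×117×10³) + 1/(93×10³) ].
P = 0.6211 / 1.244×10⁻⁵ = 49930 N.
σ = P/A = 49930/1875 = 26.63 MPa.

σ ≈ 26.6 MPa (compressive)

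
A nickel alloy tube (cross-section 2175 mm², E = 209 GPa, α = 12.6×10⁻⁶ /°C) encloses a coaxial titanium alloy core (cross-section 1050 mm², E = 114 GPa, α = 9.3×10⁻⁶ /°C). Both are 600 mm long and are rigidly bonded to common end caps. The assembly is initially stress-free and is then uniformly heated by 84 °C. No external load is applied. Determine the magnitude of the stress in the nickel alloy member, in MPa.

σ ≈ 12.1 MPa (compressive)

Equilibrium of a rigid end plate with no external load gives equal and opposite internal forces ±P in the two members. Since α_{nickel alloy} > α_{titanium alloy}, heating drives the nickel alloy into compression and the titanium alloy into tension.
Compatibility of the two members (thermal + elastic change equal): (α₁ − α₂)ΔT = P·[1/(A₁E₁) + 1/(A₂E₂)].
|α₁ − α₂|·ΔT = 3.3×10⁻⁶ × 84 = 0.0002772.
1/(A₁E₁) + 1/(A₂E₂) = 1/(2175×209×10³) + 1/(1050×114×10³) = 1.055×10⁻⁸ N⁻¹.
P = 0.0002772 / 1.055×10⁻⁸ = 26260 N = 26.26 kN.
σ_{nickel alloy} = P/A₁ = 26260/2175 = 12.08 MPa, compressive.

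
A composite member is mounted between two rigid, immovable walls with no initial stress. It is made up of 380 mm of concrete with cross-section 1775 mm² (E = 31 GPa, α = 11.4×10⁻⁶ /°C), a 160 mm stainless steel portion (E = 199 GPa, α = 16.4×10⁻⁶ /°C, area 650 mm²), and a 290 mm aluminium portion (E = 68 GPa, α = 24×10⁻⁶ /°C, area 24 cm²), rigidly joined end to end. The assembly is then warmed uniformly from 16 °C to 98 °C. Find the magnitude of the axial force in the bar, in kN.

With the walls removed the bar would change length by δ_free = Σ αᵢΔT Lᵢ = 11.4×10⁻⁶×82×380 + 16.4×10⁻⁶×82×160 + 24×10⁻⁶×82×290 = 1.141 mm.
The rigid supports impose zero overall length change; the single axial force P common to all segments must satisfy P Σ Lᵢ/(AᵢEᵢ) = δ_free.
The series flexibility is Σ Lᵢ/(AᵢEᵢ) = 380/(1775×31×10³) + 160/(650×199×10³) + 290/(2400×68×10³) = 9.92×10⁻⁶ mm/N.
Hence P = δ_free / Σ(L/AE) = 1.141/9.92×10⁻⁶ = 115 kN (compressive).

P ≈ 115 kN (compressive)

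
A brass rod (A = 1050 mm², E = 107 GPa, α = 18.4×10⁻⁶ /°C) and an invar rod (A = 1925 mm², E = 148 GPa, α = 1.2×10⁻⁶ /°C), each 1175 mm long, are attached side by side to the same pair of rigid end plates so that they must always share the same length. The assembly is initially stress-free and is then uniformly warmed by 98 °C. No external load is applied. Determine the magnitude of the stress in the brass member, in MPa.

The brass has the larger α, so on heating it would change length more than the invar if both were free. The rigid plates force a common final length, so the brass is put into compression and the invar into tension, with equal and opposite forces P (no external load).
Compatibility of the two members (thermal + elastic change equal): (α₁ − α₂)ΔT = P·[1/(A₁E₁) + 1/(A₂E₂)].
|α₁ − α₂|·ΔT = 17.2×10⁻⁶ × 98 = 0.001686.
1/(A₁E₁) + 1/(A₂E₂) = 1/(1050×107×10³) + 1/(1925×148×10³) = 1.241×10⁻⁸ N⁻¹.
P = 0.001686 / 1.241×10⁻⁸ = 135800 N = 135.8 kN.
σ_{brass} = P/A₁ = 135800/1050 = 129.4 MPa, compressive.

σ ≈ 129 MPa (compressive)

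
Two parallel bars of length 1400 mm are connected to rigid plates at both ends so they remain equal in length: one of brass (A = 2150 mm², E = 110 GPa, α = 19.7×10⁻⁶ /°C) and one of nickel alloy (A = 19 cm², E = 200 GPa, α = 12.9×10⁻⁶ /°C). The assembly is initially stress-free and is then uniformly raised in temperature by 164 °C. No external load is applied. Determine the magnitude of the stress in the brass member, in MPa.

σ ≈ 75.6 MPa (compressive)

Equilibrium of a rigid end plate with no external load gives equal and opposite internal forces ±P in the two members. Since α_{brass} > α_{nickel alloy}, heating drives the brass into compression and the nickel alloy into tension.
Equating the net (thermal + elastic) strains gives |α₁ − α₂|·ΔT = P·[1/(A₁E₁) + 1/(A₂E₂)].
|α₁ − α₂|·ΔT = 6.8×10⁻⁶ × 164 = 0.001115.
1/(A₁E₁) + 1/(A₂E₂) = 1/(2150×110×10³) + 1/(1900×200×10³) = 6.86×10⁻⁹ N⁻¹.
So P = 0.001115 / 6.86×10⁻⁹ = 162.6 kN.
σ_{brass} = P/A₁ = 162600/2150 = 75.61 MPa, compressive.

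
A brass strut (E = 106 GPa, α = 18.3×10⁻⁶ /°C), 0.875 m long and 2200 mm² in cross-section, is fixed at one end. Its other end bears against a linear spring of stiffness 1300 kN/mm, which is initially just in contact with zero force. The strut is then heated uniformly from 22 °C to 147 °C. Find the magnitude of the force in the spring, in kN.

P ≈ 443 kN

Free thermal expansion: δ_free = αΔT L = 18.3×10⁻⁶ × 125 × 875 = 2.002 mm.
Let P be the compressive force at the spring. The strut shortens elastically by PL/(AE) and the spring compresses by P/k; together these equal δ_free.
P [ L/(AE) + 1/k ] = δ_free → P [ 875/(2200×106×10³) + 1/(1300×10³) ] = 2.002.
P = 2.002 / 4.521×10⁻⁶ = 442700 N.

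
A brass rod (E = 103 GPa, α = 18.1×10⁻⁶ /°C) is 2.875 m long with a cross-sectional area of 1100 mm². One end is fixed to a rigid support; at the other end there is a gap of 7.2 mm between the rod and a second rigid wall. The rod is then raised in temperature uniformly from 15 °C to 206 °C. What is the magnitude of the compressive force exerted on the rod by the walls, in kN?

Free thermal elongation = αΔT L = 18.1×10⁻⁶ × 191 × 2875 = 9.939 mm.
The gap closes (δ_free > 7.2 mm) and the wall then resists a further 9.939 − 7.2 = 2.739 mm of expansion.
That suppressed elongation corresponds to σ = E·Δ/L = 103×10³ × 2.739/2875 = 98.13 MPa.
Force on the wall = σA = 98.13 × 1100 mm² = 107.9 kN.

P ≈ 108 kN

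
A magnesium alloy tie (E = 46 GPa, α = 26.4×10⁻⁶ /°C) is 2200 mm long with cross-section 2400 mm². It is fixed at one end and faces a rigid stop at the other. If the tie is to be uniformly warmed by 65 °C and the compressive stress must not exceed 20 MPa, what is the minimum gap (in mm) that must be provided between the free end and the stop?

Free expansion if unrestrained: δ_free = αΔT L = 26.4×10⁻⁶ × 65 × 2200 = 3.775 mm.
A stress of 20 MPa corresponds to the wall pushing the tie back by σL/E = 20×2200/(46×10³) = 0.9565 mm.
So the gap has to take up the difference, g_min = δ_free − σL/E = 3.775 − 0.9565 = 2.819 mm.

g ≈ 2.82 mm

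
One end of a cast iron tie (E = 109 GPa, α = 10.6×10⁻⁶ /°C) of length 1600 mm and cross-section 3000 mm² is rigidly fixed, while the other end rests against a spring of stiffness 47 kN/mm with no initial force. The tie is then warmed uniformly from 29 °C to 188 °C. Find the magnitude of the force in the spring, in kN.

The unrestrained thermal change is αΔT L = 10.6×10⁻⁶ × 159 × 1600 = 2.697 mm.
Let P be the compressive force at the spring. The tie shortens elastically by PL/(AE) and the spring compresses by P/k; together these equal δ_free.
So P = δ_free / [L/(AE) + 1/k] = 2.697 / [ 1600/(3000×109×10³) + 1/(47×10³) ].
P = 2.697 / 2.617×10⁻⁵ = 103000 N.

P ≈ 103 kN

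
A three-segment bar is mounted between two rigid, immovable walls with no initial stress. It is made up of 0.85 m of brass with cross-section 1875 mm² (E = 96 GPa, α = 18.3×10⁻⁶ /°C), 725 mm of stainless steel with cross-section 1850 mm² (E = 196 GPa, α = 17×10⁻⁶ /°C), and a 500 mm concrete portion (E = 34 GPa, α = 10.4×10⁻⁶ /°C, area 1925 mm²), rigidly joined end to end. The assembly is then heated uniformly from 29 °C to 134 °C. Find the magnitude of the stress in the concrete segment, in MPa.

With the walls removed the bar would change length by δ_free = Σ αᵢΔT Lᵢ = 18.3×10⁻⁶×105×850 + 17×10⁻⁶×105×725 + 10.4×10⁻⁶×105×500 = 3.473 mm.
The walls prevent any net length change, so an axial force P (same in every segment) develops. Compatibility: P · Σ Lᵢ/(AᵢEᵢ) = δ_free.
Σ Lᵢ/(AᵢEᵢ) = 850/(1875×96×10³) + 725/(1850×196×10³) + 500/(1925×34×10³) = 1.436×10⁻⁵ mm/N.
P = 3.473 / 1.436×10⁻⁵ = 241900 N = 241.9 kN, compressive.
σ_{concrete} = P / A = 241900 / 1925 = 125.6 MPa.

σ ≈ 126 MPa (compressive)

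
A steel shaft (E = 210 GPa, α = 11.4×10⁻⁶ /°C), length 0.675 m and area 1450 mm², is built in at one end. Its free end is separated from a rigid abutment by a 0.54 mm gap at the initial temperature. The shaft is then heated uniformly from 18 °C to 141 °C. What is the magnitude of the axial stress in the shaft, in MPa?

Free thermal elongation = αΔT L = 11.4×10⁻⁶ × 123 × 675 = 0.9465 mm.
After closing the 0.54 mm clearance, 0.9465 − 0.54 = 0.4065 mm of expansion remains to be suppressed by the wall.
Compatibility: PL/(AE) = 0.4065 mm, so σ = P/A = E × (0.4065/675) = 126.5 MPa.

σ ≈ 126 MPa (compressive)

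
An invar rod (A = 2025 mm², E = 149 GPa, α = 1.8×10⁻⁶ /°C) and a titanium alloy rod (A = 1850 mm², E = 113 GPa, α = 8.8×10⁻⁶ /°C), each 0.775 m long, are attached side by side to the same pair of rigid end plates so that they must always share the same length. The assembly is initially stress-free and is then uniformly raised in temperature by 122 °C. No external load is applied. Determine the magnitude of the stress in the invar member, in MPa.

The titanium alloy has the larger α, so on heating it would change length more than the invar if both were free. The rigid plates force a common final length, so the titanium alloy is put into compression and the invar into tension, with equal and opposite forces P (no external load).
Compatibility of the two members (thermal + elastic change equal): (α₁ − α₂)ΔT = P·[1/(A₁E₁) + 1/(A₂E₂)].
|α₁ − α₂|·ΔT = 7×10⁻⁶ × 122 = 0.000854.
1/(A₁E₁) + 1/(A₂E₂) = 1/(2025×149×10³) + 1/(1850×113×10³) = 8.098×10⁻⁹ N⁻¹.
So P = 0.000854 / 8.098×10⁻⁹ = 105.5 kN.
σ_{invar} = P/A₁ = 105500/2025 = 52.08 MPa, tensile.

σ ≈ 52.1 MPa (tensile)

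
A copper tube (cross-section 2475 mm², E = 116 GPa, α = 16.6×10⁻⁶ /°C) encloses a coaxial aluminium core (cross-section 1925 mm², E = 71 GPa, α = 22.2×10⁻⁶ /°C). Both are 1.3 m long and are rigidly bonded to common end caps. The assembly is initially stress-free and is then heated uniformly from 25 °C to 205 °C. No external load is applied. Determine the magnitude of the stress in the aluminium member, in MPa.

σ ≈ 48.5 MPa (compressive)

The aluminium has the larger α, so on heating it would change length more than the copper if both were free. The rigid plates force a common final length, so the aluminium is put into compression and the copper into tension, with equal and opposite forces P (no external load).
Compatibility of the two members (thermal + elastic change equal): (α₁ − α₂)ΔT = P·[1/(A₁E₁) + 1/(A₂E₂)].
|α₁ − α₂|·ΔT = 5.6×10⁻⁶ × 180 = 0.001008.
1/(A₁E₁) + 1/(A₂E₂) = 1/(2475×116×10³) + 1/(1925×71×10³) = 1.08×10⁻⁸ N⁻¹.
So P = 0.001008 / 1.08×10⁻⁸ = 93.34 kN.
σ_{aluminium} = P/A₂ = 93340/1925 = 48.49 MPa, compressive.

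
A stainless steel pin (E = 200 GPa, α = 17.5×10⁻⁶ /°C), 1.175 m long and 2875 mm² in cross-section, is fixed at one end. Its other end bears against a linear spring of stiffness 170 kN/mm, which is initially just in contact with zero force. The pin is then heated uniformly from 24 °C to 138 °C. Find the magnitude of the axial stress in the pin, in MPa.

σ ≈ 103 MPa (compressive)

The unrestrained thermal change is αΔT L = 17.5×10⁻⁶ × 114 × 1175 = 2.344 mm.
Let P be the compressive force at the spring. The pin shortens elastically by PL/(AE) and the spring compresses by P/k; together these equal δ_free.
So P = δ_free / [L/(AE) + 1/k] = 2.344 / [ 1175/(2875×200×10³) + 1/(170×10³) ].
P = 2.344 / 7.926×10⁻⁶ = 295800 N.
σ = P/A = 295800/2875 = 102.9 MPa.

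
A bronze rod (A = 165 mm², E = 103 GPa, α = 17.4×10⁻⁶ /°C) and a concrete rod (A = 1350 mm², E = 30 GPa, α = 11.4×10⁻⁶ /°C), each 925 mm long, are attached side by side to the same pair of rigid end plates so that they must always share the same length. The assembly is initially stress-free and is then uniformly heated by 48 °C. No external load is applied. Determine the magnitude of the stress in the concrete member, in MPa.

Both members must finish at the same length. With the larger α, the bronze tends to over-expand; the plates restrain it, putting the bronze in compression and the concrete in tension. With no external load the two internal forces are equal and opposite, magnitude P.
Compatibility of the two members (thermal + elastic change equal): (α₁ − α₂)ΔT = P·[1/(A₁E₁) + 1/(A₂E₂)].
|α₁ − α₂|·ΔT = 6×10⁻⁶ × 48 = 0.000288.
1/(A₁E₁) + 1/(A₂E₂) = 1/(165×103×10³) + 1/(1350×30×10³) = 8.353×10⁻⁸ N⁻¹.
So P = 0.000288 / 8.353×10⁻⁸ = 3.448 kN.
σ_{concrete} = P/A₂ = 3448/1350 = 2.554 MPa, tensile.

σ ≈ 2.55 MPa (tensile)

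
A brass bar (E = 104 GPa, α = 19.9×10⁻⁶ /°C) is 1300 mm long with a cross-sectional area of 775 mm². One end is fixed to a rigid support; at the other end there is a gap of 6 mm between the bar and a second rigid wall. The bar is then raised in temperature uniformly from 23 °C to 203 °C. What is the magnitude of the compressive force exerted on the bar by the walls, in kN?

P ≈ 0 kN

Unrestrained expansion: δ_free = αΔT L = 19.9×10⁻⁶ × 180 × 1300 = 4.657 mm.
Since δ_free = 4.66 mm is less than the 6 mm gap, the bar never touches the wall. No axial force develops.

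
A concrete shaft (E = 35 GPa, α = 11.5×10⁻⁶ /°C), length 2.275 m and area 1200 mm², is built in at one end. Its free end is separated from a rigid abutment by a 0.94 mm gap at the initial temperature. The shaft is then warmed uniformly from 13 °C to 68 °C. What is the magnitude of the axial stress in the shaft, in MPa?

Free thermal elongation = αΔT L = 11.5×10⁻⁶ × 55 × 2275 = 1.439 mm.
After closing the 0.94 mm clearance, 1.439 − 0.94 = 0.4989 mm of expansion remains to be suppressed by the wall.
Compatibility: PL/(AE) = 0.4989 mm, so σ = P/A = E × (0.4989/2275) = 7.676 MPa.

σ ≈ 7.68 MPa (compressive)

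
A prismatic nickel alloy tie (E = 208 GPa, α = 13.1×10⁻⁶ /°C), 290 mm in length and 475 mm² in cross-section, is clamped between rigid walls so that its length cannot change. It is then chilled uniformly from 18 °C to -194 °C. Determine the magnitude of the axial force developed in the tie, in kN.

P ≈ 274 kN (tensile)

With zero net strain, σ = E·αΔT = 208 GPa × 13.1×10⁻⁶ × 212 = 577.7 MPa.
Then P = σA = 577.7 × 475 mm² = 274.4 kN, tensile.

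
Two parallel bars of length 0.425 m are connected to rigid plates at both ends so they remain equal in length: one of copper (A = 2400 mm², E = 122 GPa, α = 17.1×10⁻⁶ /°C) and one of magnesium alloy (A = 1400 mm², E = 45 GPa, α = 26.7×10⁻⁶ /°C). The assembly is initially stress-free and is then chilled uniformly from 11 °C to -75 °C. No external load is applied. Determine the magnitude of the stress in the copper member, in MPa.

σ ≈ 17.8 MPa (compressive)

The magnesium alloy has the larger α, so on cooling it would change length more than the copper if both were free. The rigid plates force a common final length, so the magnesium alloy is put into tension and the copper into compression, with equal and opposite forces P (no external load).
Equating the net (thermal + elastic) strains gives |α₁ − α₂|·ΔT = P·[1/(A₁E₁) + 1/(A₂E₂)].
|α₁ − α₂|·ΔT = 9.6×10⁻⁶ × 86 = 0.0008256.
1/(A₁E₁) + 1/(A₂E₂) = 1/(2400×122×10³) + 1/(1400×45×10³) = 1.929×10⁻⁸ N⁻¹.
So P = 0.0008256 / 1.929×10⁻⁸ = 42.8 kN.
σ_{copper} = P/A₁ = 42800/2400 = 17.83 MPa, compressive.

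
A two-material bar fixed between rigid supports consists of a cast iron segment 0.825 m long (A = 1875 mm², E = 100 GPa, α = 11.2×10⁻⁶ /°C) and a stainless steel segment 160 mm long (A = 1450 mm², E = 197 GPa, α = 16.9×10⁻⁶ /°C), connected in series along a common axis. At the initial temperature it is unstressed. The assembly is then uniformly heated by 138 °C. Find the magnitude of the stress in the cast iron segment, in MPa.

σ ≈ 177 MPa (compressive)

With the walls removed the bar would change length by δ_free = Σ αᵢΔT Lᵢ = 11.2×10⁻⁶×138×825 + 16.9×10⁻⁶×138×160 = 1.648 mm.
The rigid supports impose zero overall length change; the single axial force P common to all segments must satisfy P Σ Lᵢ/(AᵢEᵢ) = δ_free.
The series flexibility is Σ Lᵢ/(AᵢEᵢ) = 825/(1875×100×10³) + 160/(1450×197×10³) = 4.96×10⁻⁶ mm/N.
P = 1.648 / 4.96×10⁻⁶ = 332300 N = 332.3 kN, compressive.
σ_{cast iron} = P / A = 332300 / 1875 = 177.2 MPa.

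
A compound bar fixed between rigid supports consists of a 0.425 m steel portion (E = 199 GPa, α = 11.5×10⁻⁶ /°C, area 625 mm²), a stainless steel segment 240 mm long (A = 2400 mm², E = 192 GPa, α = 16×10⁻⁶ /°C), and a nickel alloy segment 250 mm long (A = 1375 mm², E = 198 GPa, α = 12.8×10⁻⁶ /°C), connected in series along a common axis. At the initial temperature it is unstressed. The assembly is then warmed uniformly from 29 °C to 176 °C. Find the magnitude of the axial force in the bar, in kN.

Free thermal expansion of the whole bar: Σ αᵢΔT Lᵢ = 11.5×10⁻⁶×147×425 + 16×10⁻⁶×147×240 + 12.8×10⁻⁶×147×250 = 1.753 mm.
The rigid supports impose zero overall length change; the single axial force P common to all segments must satisfy P Σ Lᵢ/(AᵢEᵢ) = δ_free.
The series flexibility is Σ Lᵢ/(AᵢEᵢ) = 425/(625×199×10³) + 240/(2400×192×10³) + 250/(1375×198×10³) = 4.856×10⁻⁶ mm/N.
Hence P = δ_free / Σ(L/AE) = 1.753/4.856×10⁻⁶ = 361.1 kN (compressive).

P ≈ 361 kN (compressive)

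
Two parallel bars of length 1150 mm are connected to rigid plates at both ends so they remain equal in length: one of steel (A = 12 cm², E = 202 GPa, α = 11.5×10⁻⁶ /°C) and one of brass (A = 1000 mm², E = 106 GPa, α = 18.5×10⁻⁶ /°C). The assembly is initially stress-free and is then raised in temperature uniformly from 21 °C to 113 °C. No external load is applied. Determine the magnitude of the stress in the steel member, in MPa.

Equilibrium of a rigid end plate with no external load gives equal and opposite internal forces ±P in the two members. Since α_{brass} > α_{steel}, heating drives the brass into compression and the steel into tension.
Compatibility of the two members (thermal + elastic change equal): (α₁ − α₂)ΔT = P·[1/(A₁E₁) + 1/(A₂E₂)].
|α₁ − α₂|·ΔT = 7×10⁻⁶ × 92 = 0.000644.
1/(A₁E₁) + 1/(A₂E₂) = 1/(1200×202×10³) + 1/(1000×106×10³) = 1.356×10⁻⁸ N⁻¹.
P = 0.000644 / 1.356×10⁻⁸ = 47490 N = 47.49 kN.
σ_{steel} = P/A₁ = 47490/1200 = 39.58 MPa, tensile.

σ ≈ 39.6 MPa (tensile)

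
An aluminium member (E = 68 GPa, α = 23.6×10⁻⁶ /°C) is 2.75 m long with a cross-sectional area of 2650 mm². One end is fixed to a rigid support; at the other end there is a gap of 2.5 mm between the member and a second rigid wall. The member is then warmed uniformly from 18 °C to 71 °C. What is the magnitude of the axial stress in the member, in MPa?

If the wall were absent the member would grow by αΔT L = 23.6×10⁻⁶ × 53 × 2750 = 3.44 mm.
After closing the 2.5 mm clearance, 3.44 − 2.5 = 0.9397 mm of expansion remains to be suppressed by the wall.
Compatibility: PL/(AE) = 0.9397 mm, so σ = P/A = E × (0.9397/2750) = 23.24 MPa.

σ ≈ 23.2 MPa (compressive)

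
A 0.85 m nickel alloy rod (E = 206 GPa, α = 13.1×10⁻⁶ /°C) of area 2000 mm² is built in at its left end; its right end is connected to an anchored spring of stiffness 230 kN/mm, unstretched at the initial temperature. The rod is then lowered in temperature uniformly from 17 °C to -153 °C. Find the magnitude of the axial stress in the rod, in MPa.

The unrestrained thermal change is αΔT L = 13.1×10⁻⁶ × 170 × 850 = 1.893 mm.
With a force P in the spring, the elastic change of the rod is PL/(AE) and that of the spring is P/k; compatibility requires their sum to equal δ_free.
P [ L/(AE) + 1/k ] = δ_free → P [ 850/(2000×206×10³) + 1/(230×10³) ] = 1.893.
P = 1.893 / 6.411×10⁻⁶ = 295300 N.
σ = P/A = 295300/2000 = 147.6 MPa.

σ ≈ 148 MPa (tensile)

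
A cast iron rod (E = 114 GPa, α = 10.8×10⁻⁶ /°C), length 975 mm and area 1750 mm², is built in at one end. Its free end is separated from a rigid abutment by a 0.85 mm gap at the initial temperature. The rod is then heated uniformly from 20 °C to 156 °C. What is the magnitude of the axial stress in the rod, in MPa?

σ ≈ 68.1 MPa (compressive)

Free thermal elongation = αΔT L = 10.8×10⁻⁶ × 136 × 975 = 1.432 mm.
After closing the 0.85 mm clearance, 1.432 − 0.85 = 0.5821 mm of expansion remains to be suppressed by the wall.
Compatibility: PL/(AE) = 0.5821 mm, so σ = P/A = E × (0.5821/975) = 68.06 MPa.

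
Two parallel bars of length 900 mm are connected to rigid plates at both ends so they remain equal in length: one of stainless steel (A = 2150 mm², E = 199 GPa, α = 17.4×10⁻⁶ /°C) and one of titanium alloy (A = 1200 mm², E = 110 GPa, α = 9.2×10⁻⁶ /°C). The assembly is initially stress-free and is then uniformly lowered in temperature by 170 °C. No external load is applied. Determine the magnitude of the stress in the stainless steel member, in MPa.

σ ≈ 65.4 MPa (tensile)

Both members must finish at the same length. With the larger α, the stainless steel tends to over-contract; the plates restrain it, putting the stainless steel in tension and the titanium alloy in compression. With no external load the two internal forces are equal and opposite, magnitude P.
Compatibility of the two members (thermal + elastic change equal): (α₁ − α₂)ΔT = P·[1/(A₁E₁) + 1/(A₂E₂)].
|α₁ − α₂|·ΔT = 8.2×10⁻⁶ × 170 = 0.001394.
1/(A₁E₁) + 1/(A₂E₂) = 1/(2150×199×10³) + 1/(1200×110×10³) = 9.913×10⁻⁹ N⁻¹.
So P = 0.001394 / 9.913×10⁻⁹ = 140.6 kN.
σ_{stainless steel} = P/A₁ = 140600/2150 = 65.41 MPa, tensile.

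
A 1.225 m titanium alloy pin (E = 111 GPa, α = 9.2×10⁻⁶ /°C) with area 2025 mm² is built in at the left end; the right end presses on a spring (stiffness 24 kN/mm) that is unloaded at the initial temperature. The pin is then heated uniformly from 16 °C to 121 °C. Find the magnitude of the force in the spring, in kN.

The unrestrained thermal change is αΔT L = 9.2×10⁻⁶ × 105 × 1225 = 1.183 mm.
Let P be the compressive force at the spring. The pin shortens elastically by PL/(AE) and the spring compresses by P/k; together these equal δ_free.
So P = δ_free / [L/(AE) + 1/k] = 1.183 / [ 1225/(2025×111×10³) + 1/(24×10³) ].
P = 1.183 / 4.712×10⁻⁵ = 25120 N.

P ≈ 25.1 kN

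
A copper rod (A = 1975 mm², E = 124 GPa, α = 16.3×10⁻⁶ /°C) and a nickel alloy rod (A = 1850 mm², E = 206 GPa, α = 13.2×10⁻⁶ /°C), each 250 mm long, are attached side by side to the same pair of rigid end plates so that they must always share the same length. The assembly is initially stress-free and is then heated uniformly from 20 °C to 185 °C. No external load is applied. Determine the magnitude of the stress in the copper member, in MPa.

The copper has the larger α, so on heating it would change length more than the nickel alloy if both were free. The rigid plates force a common final length, so the copper is put into compression and the nickel alloy into tension, with equal and opposite forces P (no external load).
Setting the final lengths equal and cancelling L: (α₁ − α₂)ΔT = P/(A₁E₁) + P/(A₂E₂).
|α₁ − α₂|·ΔT = 3.1×10⁻⁶ × 165 = 0.0005115.
1/(A₁E₁) + 1/(A₂E₂) = 1/(1975×124×10³) + 1/(1850×206×10³) = 6.707×10⁻⁹ N⁻¹.
P = 0.0005115 / 6.707×10⁻⁹ = 76260 N = 76.26 kN.
σ_{copper} = P/A₁ = 76260/1975 = 38.61 MPa, compressive.

σ ≈ 38.6 MPa (compressive)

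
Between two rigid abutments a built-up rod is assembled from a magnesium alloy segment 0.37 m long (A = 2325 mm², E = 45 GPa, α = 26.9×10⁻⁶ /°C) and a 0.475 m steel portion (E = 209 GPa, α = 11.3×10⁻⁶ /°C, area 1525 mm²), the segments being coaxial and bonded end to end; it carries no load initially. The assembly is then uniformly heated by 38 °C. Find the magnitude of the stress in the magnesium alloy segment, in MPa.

σ ≈ 49.8 MPa (compressive)

Free thermal expansion of the whole bar: Σ αᵢΔT Lᵢ = 26.9×10⁻⁶×38×370 + 11.3×10⁻⁶×38×475 = 0.5822 mm.
The walls prevent any net length change, so an axial force P (same in every segment) develops. Compatibility: P · Σ Lᵢ/(AᵢEᵢ) = δ_free.
Σ Lᵢ/(AᵢEᵢ) = 370/(2325×45×10³) + 475/(1525×209×10³) = 5.027×10⁻⁶ mm/N.
Hence P = δ_free / Σ(L/AE) = 0.5822/5.027×10⁻⁶ = 115.8 kN (compressive).
σ_{magnesium alloy} = P / A = 115800 / 2325 = 49.81 MPa.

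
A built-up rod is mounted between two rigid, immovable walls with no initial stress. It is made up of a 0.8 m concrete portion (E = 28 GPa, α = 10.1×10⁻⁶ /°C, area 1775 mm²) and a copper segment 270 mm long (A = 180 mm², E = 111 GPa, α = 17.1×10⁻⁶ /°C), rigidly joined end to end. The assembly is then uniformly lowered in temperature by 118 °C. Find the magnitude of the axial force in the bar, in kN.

Free thermal contraction of the whole bar: Σ αᵢΔT Lᵢ = 10.1×10⁻⁶×118×800 + 17.1×10⁻⁶×118×270 = 1.498 mm.
Since the ends are fixed, an axial force P builds up, equal in every segment, with P · Σ Lᵢ/(AᵢEᵢ) = δ_free.
Σ Lᵢ/(AᵢEᵢ) = 800/(1775×28×10³) + 270/(180×111×10³) = 2.961×10⁻⁵ mm/N.
Hence P = δ_free / Σ(L/AE) = 1.498/2.961×10⁻⁵ = 50.6 kN (tensile).

P ≈ 50.6 kN (tensile)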